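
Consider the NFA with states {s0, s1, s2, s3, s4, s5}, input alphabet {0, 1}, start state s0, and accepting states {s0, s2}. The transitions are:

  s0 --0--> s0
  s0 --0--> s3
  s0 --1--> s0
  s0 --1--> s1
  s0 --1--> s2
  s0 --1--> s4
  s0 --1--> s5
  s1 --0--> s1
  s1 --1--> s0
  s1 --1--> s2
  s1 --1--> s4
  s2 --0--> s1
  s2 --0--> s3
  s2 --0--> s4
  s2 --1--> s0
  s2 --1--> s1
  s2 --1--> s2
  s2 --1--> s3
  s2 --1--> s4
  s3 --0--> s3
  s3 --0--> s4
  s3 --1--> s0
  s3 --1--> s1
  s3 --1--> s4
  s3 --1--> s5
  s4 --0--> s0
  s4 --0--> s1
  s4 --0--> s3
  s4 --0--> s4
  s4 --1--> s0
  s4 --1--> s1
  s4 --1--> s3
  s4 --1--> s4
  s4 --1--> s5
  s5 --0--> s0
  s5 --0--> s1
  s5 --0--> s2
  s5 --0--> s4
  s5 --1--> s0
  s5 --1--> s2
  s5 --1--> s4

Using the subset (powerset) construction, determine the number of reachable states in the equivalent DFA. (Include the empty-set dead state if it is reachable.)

7

Start state of the DFA: {s0}.
{s0} --0--> {s0, s3}  [new]
{s0} --1--> {s0, s1, s2, s4, s5}  [new]
{s0, s3} --0--> {s0, s3, s4}  [new]
{s0, s3} --1--> {s0, s1, s2, s4, s5}  [seen]
{s0, s1, s2, s4, s5} --0--> {s0, s1, s2, s3, s4}  [new]
{s0, s1, s2, s4, s5} --1--> {s0, s1, s2, s3, s4, s5}  [new]
{s0, s3, s4} --0--> {s0, s1, s3, s4}  [new]
{s0, s3, s4} --1--> {s0, s1, s2, s3, s4, s5}  [seen]
{s0, s1, s2, s3, s4} --0--> {s0, s1, s3, s4}  [seen]
{s0, s1, s2, s3, s4} --1--> {s0, s1, s2, s3, s4, s5}  [seen]
{s0, s1, s2, s3, s4, s5} --0--> {s0, s1, s2, s3, s4}  [seen]
{s0, s1, s2, s3, s4, s5} --1--> {s0, s1, s2, s3, s4, s5}  [seen]
{s0, s1, s3, s4} --0--> {s0, s1, s3, s4}  [seen]
{s0, s1, s3, s4} --1--> {s0, s1, s2, s3, s4, s5}  [seen]
Reachable DFA states: {s0}, {s0, s3}, {s0, s1, s2, s4, s5}, {s0, s3, s4}, {s0, s1, s2, s3, s4}, {s0, s1, s2, s3, s4, s5}, {s0, s1, s3, s4}.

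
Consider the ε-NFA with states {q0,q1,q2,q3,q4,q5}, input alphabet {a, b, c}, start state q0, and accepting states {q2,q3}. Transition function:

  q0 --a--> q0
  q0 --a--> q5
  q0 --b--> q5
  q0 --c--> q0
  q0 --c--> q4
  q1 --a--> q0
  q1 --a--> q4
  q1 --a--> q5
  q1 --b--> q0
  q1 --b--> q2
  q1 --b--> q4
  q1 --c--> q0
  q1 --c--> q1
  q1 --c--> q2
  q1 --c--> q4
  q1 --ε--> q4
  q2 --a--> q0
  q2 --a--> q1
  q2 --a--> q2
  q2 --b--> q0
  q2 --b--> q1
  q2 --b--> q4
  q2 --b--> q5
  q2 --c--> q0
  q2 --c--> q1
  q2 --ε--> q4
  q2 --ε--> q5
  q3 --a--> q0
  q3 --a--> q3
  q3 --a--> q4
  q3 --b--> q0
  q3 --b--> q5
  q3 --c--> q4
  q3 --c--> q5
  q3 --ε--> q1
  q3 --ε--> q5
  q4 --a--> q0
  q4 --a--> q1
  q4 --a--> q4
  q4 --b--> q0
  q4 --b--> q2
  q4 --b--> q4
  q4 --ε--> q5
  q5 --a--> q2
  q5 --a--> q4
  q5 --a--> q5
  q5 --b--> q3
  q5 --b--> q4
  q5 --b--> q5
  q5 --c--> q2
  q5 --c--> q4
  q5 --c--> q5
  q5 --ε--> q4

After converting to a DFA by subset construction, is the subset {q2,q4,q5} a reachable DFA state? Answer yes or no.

Start state of the DFA: {q0} (ε-closure of the NFA start).
{q0} --a--> {q0,q4,q5}  [new]
{q0} --b--> {q4,q5}  [new]
{q0} --c--> {q0,q4,q5}  [seen]
{q0,q4,q5} --a--> {q0,q1,q2,q4,q5}  [new]
{q0,q4,q5} --b--> {q0,q1,q2,q3,q4,q5}  [new]
{q0,q4,q5} --c--> {q0,q2,q4,q5}  [new]
{q4,q5} --a--> {q0,q1,q2,q4,q5}  [seen]
{q4,q5} --b--> {q0,q1,q2,q3,q4,q5}  [seen]
{q4,q5} --c--> {q2,q4,q5}  [new]
{q0,q1,q2,q4,q5} --a--> {q0,q1,q2,q4,q5}  [seen]
{q0,q1,q2,q4,q5} --b--> {q0,q1,q2,q3,q4,q5}  [seen]
{q0,q1,q2,q4,q5} --c--> {q0,q1,q2,q4,q5}  [seen]
{q0,q1,q2,q3,q4,q5} --a--> {q0,q1,q2,q3,q4,q5}  [seen]
{q0,q1,q2,q3,q4,q5} --b--> {q0,q1,q2,q3,q4,q5}  [seen]
{q0,q1,q2,q3,q4,q5} --c--> {q0,q1,q2,q4,q5}  [seen]
{q0,q2,q4,q5} --a--> {q0,q1,q2,q4,q5}  [seen]
{q0,q2,q4,q5} --b--> {q0,q1,q2,q3,q4,q5}  [seen]
{q0,q2,q4,q5} --c--> {q0,q1,q2,q4,q5}  [seen]
{q2,q4,q5} --a--> {q0,q1,q2,q4,q5}  [seen]
{q2,q4,q5} --b--> {q0,q1,q2,q3,q4,q5}  [seen]
{q2,q4,q5} --c--> {q0,q1,q2,q4,q5}  [seen]
Reachable DFA states: {q0}, {q0,q4,q5}, {q4,q5}, {q0,q1,q2,q4,q5}, {q0,q1,q2,q3,q4,q5}, {q0,q2,q4,q5}, {q2,q4,q5}.
{q2,q4,q5} is among them.

yes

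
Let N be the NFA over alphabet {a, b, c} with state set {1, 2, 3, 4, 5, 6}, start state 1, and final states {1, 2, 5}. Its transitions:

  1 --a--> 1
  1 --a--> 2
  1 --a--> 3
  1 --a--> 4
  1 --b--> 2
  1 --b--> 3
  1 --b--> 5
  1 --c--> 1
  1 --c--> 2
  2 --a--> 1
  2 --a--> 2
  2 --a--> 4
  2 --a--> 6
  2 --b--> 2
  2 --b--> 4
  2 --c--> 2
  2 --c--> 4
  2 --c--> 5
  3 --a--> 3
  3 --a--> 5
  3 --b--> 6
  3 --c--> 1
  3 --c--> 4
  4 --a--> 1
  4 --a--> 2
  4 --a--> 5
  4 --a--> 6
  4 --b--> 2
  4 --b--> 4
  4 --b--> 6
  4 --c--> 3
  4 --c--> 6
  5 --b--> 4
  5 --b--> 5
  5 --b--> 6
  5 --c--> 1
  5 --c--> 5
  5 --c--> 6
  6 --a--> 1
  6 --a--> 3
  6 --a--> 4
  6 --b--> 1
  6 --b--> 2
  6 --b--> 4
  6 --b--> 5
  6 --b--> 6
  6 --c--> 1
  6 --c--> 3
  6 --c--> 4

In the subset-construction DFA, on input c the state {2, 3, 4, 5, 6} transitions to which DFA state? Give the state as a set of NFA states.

δ(2,c) = {2, 4, 5}; δ(3,c) = {1, 4}; δ(4,c) = {3, 6}; δ(5,c) = {1, 5, 6}; δ(6,c) = {1, 3, 4}.
Union: {1, 2, 3, 4, 5, 6}.

{1, 2, 3, 4, 5, 6}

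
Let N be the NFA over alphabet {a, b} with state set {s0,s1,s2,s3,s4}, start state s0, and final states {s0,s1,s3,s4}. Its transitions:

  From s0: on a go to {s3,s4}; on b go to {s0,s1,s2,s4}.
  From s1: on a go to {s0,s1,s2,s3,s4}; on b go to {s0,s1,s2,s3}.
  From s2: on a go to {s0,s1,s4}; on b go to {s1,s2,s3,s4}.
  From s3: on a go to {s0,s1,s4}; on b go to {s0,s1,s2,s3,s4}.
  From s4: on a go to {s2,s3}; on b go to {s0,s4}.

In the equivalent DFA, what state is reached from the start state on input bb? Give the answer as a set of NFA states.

{s0,s1,s2,s3,s4}

Start: {s0}.
δ(s0,b) = {s0,s1,s2,s4}.
Union: {s0,s1,s2,s4}.
After b: {s0,s1,s2,s4}.
δ(s0,b) = {s0,s1,s2,s4}; δ(s1,b) = {s0,s1,s2,s3}; δ(s2,b) = {s1,s2,s3,s4}; δ(s4,b) = {s0,s4}.
Union: {s0,s1,s2,s3,s4}.
After b: {s0,s1,s2,s3,s4}.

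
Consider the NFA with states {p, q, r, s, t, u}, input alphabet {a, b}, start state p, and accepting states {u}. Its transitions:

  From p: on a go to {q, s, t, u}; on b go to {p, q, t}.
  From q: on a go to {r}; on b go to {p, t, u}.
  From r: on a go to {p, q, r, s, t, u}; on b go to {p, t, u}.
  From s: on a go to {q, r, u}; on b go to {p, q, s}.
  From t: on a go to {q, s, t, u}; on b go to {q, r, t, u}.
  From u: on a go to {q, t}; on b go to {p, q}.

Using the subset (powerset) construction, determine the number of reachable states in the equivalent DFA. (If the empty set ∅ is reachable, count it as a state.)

Start state of the DFA: {p}.
{p} --a--> {q, s, t, u}  [new]
{p} --b--> {p, q, t}  [new]
{q, s, t, u} --a--> {q, r, s, t, u}  [new]
{q, s, t, u} --b--> {p, q, r, s, t, u}  [new]
{p, q, t} --a--> {q, r, s, t, u}  [seen]
{p, q, t} --b--> {p, q, r, t, u}  [new]
{q, r, s, t, u} --a--> {p, q, r, s, t, u}  [seen]
{q, r, s, t, u} --b--> {p, q, r, s, t, u}  [seen]
{p, q, r, s, t, u} --a--> {p, q, r, s, t, u}  [seen]
{p, q, r, s, t, u} --b--> {p, q, r, s, t, u}  [seen]
{p, q, r, t, u} --a--> {p, q, r, s, t, u}  [seen]
{p, q, r, t, u} --b--> {p, q, r, t, u}  [seen]
Reachable DFA states: {p}, {q, s, t, u}, {p, q, t}, {q, r, s, t, u}, {p, q, r, s, t, u}, {p, q, r, t, u}.

6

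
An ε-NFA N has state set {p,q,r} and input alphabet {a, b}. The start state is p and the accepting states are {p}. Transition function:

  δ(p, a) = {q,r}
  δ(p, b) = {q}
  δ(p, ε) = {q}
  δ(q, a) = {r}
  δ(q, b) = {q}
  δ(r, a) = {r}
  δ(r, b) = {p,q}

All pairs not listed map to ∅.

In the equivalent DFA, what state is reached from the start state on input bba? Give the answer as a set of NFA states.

{r}

Start: {p,q}.
δ(p,b) = {q}; δ(q,b) = {q}.
Union: {q}.
After b: {q}.
δ(q,b) = {q}.
Union: {q}.
After b: {q}.
δ(q,a) = {r}.
Union: {r}.
After a: {r}.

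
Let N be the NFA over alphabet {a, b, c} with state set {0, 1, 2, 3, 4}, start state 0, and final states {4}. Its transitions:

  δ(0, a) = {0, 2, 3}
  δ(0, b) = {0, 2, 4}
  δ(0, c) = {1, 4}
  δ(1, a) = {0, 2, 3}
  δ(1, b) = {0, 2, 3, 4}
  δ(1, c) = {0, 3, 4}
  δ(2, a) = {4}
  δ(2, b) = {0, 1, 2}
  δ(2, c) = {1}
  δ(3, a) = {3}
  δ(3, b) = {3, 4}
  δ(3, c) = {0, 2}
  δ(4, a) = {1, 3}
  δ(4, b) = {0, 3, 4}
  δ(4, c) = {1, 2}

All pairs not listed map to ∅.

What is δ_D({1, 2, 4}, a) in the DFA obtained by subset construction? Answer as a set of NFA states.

δ(1,a) = {0, 2, 3}; δ(2,a) = {4}; δ(4,a) = {1, 3}.
Union: {0, 1, 2, 3, 4}.

{0, 1, 2, 3, 4}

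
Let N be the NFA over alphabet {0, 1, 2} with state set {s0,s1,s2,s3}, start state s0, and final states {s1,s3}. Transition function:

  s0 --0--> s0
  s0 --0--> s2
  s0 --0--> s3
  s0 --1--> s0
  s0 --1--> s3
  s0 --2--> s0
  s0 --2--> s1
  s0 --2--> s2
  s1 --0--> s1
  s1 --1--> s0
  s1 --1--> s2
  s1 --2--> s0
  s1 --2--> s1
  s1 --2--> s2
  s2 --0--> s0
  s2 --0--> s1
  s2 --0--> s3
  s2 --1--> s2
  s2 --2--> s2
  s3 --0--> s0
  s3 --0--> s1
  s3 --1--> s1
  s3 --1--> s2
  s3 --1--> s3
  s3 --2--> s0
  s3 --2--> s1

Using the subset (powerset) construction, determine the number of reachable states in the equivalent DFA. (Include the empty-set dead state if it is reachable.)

5

Start state of the DFA: {s0}.
{s0} --0--> {s0,s2,s3}  [new]
{s0} --1--> {s0,s3}  [new]
{s0} --2--> {s0,s1,s2}  [new]
{s0,s2,s3} --0--> {s0,s1,s2,s3}  [new]
{s0,s2,s3} --1--> {s0,s1,s2,s3}  [seen]
{s0,s2,s3} --2--> {s0,s1,s2}  [seen]
{s0,s3} --0--> {s0,s1,s2,s3}  [seen]
{s0,s3} --1--> {s0,s1,s2,s3}  [seen]
{s0,s3} --2--> {s0,s1,s2}  [seen]
{s0,s1,s2} --0--> {s0,s1,s2,s3}  [seen]
{s0,s1,s2} --1--> {s0,s2,s3}  [seen]
{s0,s1,s2} --2--> {s0,s1,s2}  [seen]
{s0,s1,s2,s3} --0--> {s0,s1,s2,s3}  [seen]
{s0,s1,s2,s3} --1--> {s0,s1,s2,s3}  [seen]
{s0,s1,s2,s3} --2--> {s0,s1,s2}  [seen]
Reachable DFA states: {s0}, {s0,s2,s3}, {s0,s3}, {s0,s1,s2}, {s0,s1,s2,s3}.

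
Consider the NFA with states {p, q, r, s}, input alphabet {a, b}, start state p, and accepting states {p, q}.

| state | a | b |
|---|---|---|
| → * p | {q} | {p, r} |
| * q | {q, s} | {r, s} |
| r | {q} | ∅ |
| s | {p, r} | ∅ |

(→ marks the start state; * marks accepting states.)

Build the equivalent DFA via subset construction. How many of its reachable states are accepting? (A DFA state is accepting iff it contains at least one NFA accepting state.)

7

Start state of the DFA: {p}.
{p} --a--> {q}  [new]
{p} --b--> {p, r}  [new]
{q} --a--> {q, s}  [new]
{q} --b--> {r, s}  [new]
{p, r} --a--> {q}  [seen]
{p, r} --b--> {p, r}  [seen]
{q, s} --a--> {p, q, r, s}  [new]
{q, s} --b--> {r, s}  [seen]
{r, s} --a--> {p, q, r}  [new]
{r, s} --b--> ∅  [new]
{p, q, r, s} --a--> {p, q, r, s}  [seen]
{p, q, r, s} --b--> {p, r, s}  [new]
{p, q, r} --a--> {q, s}  [seen]
{p, q, r} --b--> {p, r, s}  [seen]
∅ --a--> ∅  [seen]
∅ --b--> ∅  [seen]
{p, r, s} --a--> {p, q, r}  [seen]
{p, r, s} --b--> {p, r}  [seen]
Reachable DFA states: {p}, {q}, {p, r}, {q, s}, {r, s}, {p, q, r, s}, {p, q, r}, ∅, {p, r, s}.
Accepting DFA states (contain an NFA accepting state): {p}, {q}, {p, r}, {q, s}, {p, q, r, s}, {p, q, r}, {p, r, s}.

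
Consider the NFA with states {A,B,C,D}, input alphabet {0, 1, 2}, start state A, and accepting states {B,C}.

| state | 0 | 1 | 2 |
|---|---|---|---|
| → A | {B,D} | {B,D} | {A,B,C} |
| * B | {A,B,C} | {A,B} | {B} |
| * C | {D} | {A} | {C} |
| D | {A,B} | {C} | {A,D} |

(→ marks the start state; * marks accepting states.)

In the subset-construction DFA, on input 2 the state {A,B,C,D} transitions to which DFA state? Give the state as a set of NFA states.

δ(A,2) = {A,B,C}; δ(B,2) = {B}; δ(C,2) = {C}; δ(D,2) = {A,D}.
Union: {A,B,C,D}.

{A,B,C,D}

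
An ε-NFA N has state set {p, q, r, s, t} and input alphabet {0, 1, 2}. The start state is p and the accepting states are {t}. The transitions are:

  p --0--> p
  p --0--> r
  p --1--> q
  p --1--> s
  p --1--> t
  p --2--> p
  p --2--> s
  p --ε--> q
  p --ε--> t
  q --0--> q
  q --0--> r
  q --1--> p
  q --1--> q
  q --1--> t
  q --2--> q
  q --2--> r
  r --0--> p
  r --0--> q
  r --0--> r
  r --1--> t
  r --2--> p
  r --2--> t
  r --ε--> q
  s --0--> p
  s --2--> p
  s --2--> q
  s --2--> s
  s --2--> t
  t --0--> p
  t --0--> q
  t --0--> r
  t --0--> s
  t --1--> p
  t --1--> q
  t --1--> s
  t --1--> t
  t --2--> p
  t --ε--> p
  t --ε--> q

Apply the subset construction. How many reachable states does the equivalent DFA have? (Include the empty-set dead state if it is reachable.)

Start state of the DFA: {p, q, t} (ε-closure of the NFA start).
{p, q, t} --0--> {p, q, r, s, t}  [new]
{p, q, t} --1--> {p, q, s, t}  [new]
{p, q, t} --2--> {p, q, r, s, t}  [seen]
{p, q, r, s, t} --0--> {p, q, r, s, t}  [seen]
{p, q, r, s, t} --1--> {p, q, s, t}  [seen]
{p, q, r, s, t} --2--> {p, q, r, s, t}  [seen]
{p, q, s, t} --0--> {p, q, r, s, t}  [seen]
{p, q, s, t} --1--> {p, q, s, t}  [seen]
{p, q, s, t} --2--> {p, q, r, s, t}  [seen]
Reachable DFA states: {p, q, t}, {p, q, r, s, t}, {p, q, s, t}.

3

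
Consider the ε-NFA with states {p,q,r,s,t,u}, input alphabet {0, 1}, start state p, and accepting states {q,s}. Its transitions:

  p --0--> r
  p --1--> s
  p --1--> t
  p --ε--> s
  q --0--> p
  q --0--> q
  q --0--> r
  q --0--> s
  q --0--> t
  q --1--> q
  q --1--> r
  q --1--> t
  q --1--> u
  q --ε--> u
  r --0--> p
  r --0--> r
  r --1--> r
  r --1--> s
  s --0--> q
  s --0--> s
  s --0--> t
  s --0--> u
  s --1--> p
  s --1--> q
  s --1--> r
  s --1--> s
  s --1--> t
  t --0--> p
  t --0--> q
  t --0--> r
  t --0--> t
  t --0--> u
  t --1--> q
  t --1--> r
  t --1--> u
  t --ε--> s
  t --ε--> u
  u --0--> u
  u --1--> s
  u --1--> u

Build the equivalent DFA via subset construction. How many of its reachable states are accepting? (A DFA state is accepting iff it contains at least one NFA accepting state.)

Start state of the DFA: {p,s} (ε-closure of the NFA start).
{p,s} --0--> {q,r,s,t,u}  [new]
{p,s} --1--> {p,q,r,s,t,u}  [new]
{q,r,s,t,u} --0--> {p,q,r,s,t,u}  [seen]
{q,r,s,t,u} --1--> {p,q,r,s,t,u}  [seen]
{p,q,r,s,t,u} --0--> {p,q,r,s,t,u}  [seen]
{p,q,r,s,t,u} --1--> {p,q,r,s,t,u}  [seen]
Reachable DFA states: {p,s}, {q,r,s,t,u}, {p,q,r,s,t,u}.
Accepting DFA states (contain an NFA accepting state): {p,s}, {q,r,s,t,u}, {p,q,r,s,t,u}.

3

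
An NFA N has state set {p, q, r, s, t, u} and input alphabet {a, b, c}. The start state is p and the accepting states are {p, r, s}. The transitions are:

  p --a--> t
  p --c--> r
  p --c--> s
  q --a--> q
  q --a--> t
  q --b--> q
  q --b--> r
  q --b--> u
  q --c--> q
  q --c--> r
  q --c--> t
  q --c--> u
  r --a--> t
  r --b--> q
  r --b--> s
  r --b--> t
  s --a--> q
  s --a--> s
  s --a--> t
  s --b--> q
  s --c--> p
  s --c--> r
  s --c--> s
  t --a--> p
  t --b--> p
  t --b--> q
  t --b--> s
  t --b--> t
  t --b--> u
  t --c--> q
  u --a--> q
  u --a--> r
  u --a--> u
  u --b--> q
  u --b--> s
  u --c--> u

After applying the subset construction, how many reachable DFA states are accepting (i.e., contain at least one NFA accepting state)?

12

Start state of the DFA: {p}.
{p} --a--> {t}  [new]
{p} --b--> ∅  [new]
{p} --c--> {r, s}  [new]
{t} --a--> {p}  [seen]
{t} --b--> {p, q, s, t, u}  [new]
{t} --c--> {q}  [new]
∅ --a--> ∅  [seen]
∅ --b--> ∅  [seen]
∅ --c--> ∅  [seen]
{r, s} --a--> {q, s, t}  [new]
{r, s} --b--> {q, s, t}  [seen]
{r, s} --c--> {p, r, s}  [new]
{p, q, s, t, u} --a--> {p, q, r, s, t, u}  [new]
{p, q, s, t, u} --b--> {p, q, r, s, t, u}  [seen]
{p, q, s, t, u} --c--> {p, q, r, s, t, u}  [seen]
{q} --a--> {q, t}  [new]
{q} --b--> {q, r, u}  [new]
{q} --c--> {q, r, t, u}  [new]
{q, s, t} --a--> {p, q, s, t}  [new]
{q, s, t} --b--> {p, q, r, s, t, u}  [seen]
{q, s, t} --c--> {p, q, r, s, t, u}  [seen]
{p, r, s} --a--> {q, s, t}  [seen]
{p, r, s} --b--> {q, s, t}  [seen]
{p, r, s} --c--> {p, r, s}  [seen]
{p, q, r, s, t, u} --a--> {p, q, r, s, t, u}  [seen]
{p, q, r, s, t, u} --b--> {p, q, r, s, t, u}  [seen]
{p, q, r, s, t, u} --c--> {p, q, r, s, t, u}  [seen]
{q, t} --a--> {p, q, t}  [new]
{q, t} --b--> {p, q, r, s, t, u}  [seen]
{q, t} --c--> {q, r, t, u}  [seen]
{q, r, u} --a--> {q, r, t, u}  [seen]
{q, r, u} --b--> {q, r, s, t, u}  [new]
{q, r, u} --c--> {q, r, t, u}  [seen]
{q, r, t, u} --a--> {p, q, r, t, u}  [new]
{q, r, t, u} --b--> {p, q, r, s, t, u}  [seen]
{q, r, t, u} --c--> {q, r, t, u}  [seen]
{p, q, s, t} --a--> {p, q, s, t}  [seen]
{p, q, s, t} --b--> {p, q, r, s, t, u}  [seen]
{p, q, s, t} --c--> {p, q, r, s, t, u}  [seen]
{p, q, t} --a--> {p, q, t}  [seen]
{p, q, t} --b--> {p, q, r, s, t, u}  [seen]
{p, q, t} --c--> {q, r, s, t, u}  [seen]
{q, r, s, t, u} --a--> {p, q, r, s, t, u}  [seen]
{q, r, s, t, u} --b--> {p, q, r, s, t, u}  [seen]
{q, r, s, t, u} --c--> {p, q, r, s, t, u}  [seen]
{p, q, r, t, u} --a--> {p, q, r, t, u}  [seen]
{p, q, r, t, u} --b--> {p, q, r, s, t, u}  [seen]
{p, q, r, t, u} --c--> {q, r, s, t, u}  [seen]
Reachable DFA states: {p}, {t}, ∅, {r, s}, {p, q, s, t, u}, {q}, {q, s, t}, {p, r, s}, {p, q, r, s, t, u}, {q, t}, {q, r, u}, {q, r, t, u}, {p, q, s, t}, {p, q, t}, {q, r, s, t, u}, {p, q, r, t, u}.
Accepting DFA states (contain an NFA accepting state): {p}, {r, s}, {p, q, s, t, u}, {q, s, t}, {p, r, s}, {p, q, r, s, t, u}, {q, r, u}, {q, r, t, u}, {p, q, s, t}, {p, q, t}, {q, r, s, t, u}, {p, q, r, t, u}.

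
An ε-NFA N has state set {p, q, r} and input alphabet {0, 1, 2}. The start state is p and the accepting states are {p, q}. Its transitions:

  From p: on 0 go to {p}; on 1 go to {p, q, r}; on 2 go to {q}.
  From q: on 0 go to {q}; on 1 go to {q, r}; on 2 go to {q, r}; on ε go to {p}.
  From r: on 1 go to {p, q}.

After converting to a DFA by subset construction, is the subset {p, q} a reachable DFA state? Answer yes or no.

yes

Start state of the DFA: {p} (ε-closure of the NFA start).
{p} --0--> {p}  [seen]
{p} --1--> {p, q, r}  [new]
{p} --2--> {p, q}  [new]
{p, q, r} --0--> {p, q}  [seen]
{p, q, r} --1--> {p, q, r}  [seen]
{p, q, r} --2--> {p, q, r}  [seen]
{p, q} --0--> {p, q}  [seen]
{p, q} --1--> {p, q, r}  [seen]
{p, q} --2--> {p, q, r}  [seen]
Reachable DFA states: {p}, {p, q, r}, {p, q}.
{p, q} is among them.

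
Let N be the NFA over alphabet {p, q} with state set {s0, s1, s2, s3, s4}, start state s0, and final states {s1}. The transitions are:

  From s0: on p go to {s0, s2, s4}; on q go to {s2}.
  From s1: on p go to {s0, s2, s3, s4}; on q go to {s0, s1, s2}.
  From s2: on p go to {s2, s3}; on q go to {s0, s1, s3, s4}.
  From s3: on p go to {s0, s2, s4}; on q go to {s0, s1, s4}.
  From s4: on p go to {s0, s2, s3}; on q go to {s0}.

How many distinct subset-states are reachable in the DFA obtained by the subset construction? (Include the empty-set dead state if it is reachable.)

8

Start state of the DFA: {s0}.
{s0} --p--> {s0, s2, s4}  [new]
{s0} --q--> {s2}  [new]
{s0, s2, s4} --p--> {s0, s2, s3, s4}  [new]
{s0, s2, s4} --q--> {s0, s1, s2, s3, s4}  [new]
{s2} --p--> {s2, s3}  [new]
{s2} --q--> {s0, s1, s3, s4}  [new]
{s0, s2, s3, s4} --p--> {s0, s2, s3, s4}  [seen]
{s0, s2, s3, s4} --q--> {s0, s1, s2, s3, s4}  [seen]
{s0, s1, s2, s3, s4} --p--> {s0, s2, s3, s4}  [seen]
{s0, s1, s2, s3, s4} --q--> {s0, s1, s2, s3, s4}  [seen]
{s2, s3} --p--> {s0, s2, s3, s4}  [seen]
{s2, s3} --q--> {s0, s1, s3, s4}  [seen]
{s0, s1, s3, s4} --p--> {s0, s2, s3, s4}  [seen]
{s0, s1, s3, s4} --q--> {s0, s1, s2, s4}  [new]
{s0, s1, s2, s4} --p--> {s0, s2, s3, s4}  [seen]
{s0, s1, s2, s4} --q--> {s0, s1, s2, s3, s4}  [seen]
Reachable DFA states: {s0}, {s0, s2, s4}, {s2}, {s0, s2, s3, s4}, {s0, s1, s2, s3, s4}, {s2, s3}, {s0, s1, s3, s4}, {s0, s1, s2, s4}.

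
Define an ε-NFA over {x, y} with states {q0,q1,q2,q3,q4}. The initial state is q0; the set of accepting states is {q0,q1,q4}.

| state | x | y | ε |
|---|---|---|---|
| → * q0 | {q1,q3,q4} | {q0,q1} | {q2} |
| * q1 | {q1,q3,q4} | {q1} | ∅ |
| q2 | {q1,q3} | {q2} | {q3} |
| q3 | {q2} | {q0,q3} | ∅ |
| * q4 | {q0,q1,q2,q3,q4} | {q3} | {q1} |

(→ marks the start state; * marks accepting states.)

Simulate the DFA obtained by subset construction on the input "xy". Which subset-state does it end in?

Start: {q0,q2,q3}.
δ(q0,x) = {q1,q3,q4}; δ(q2,x) = {q1,q3}; δ(q3,x) = {q2}.
Union: {q1,q2,q3,q4}.
After x: {q1,q2,q3,q4}.
δ(q1,y) = {q1}; δ(q2,y) = {q2}; δ(q3,y) = {q0,q3}; δ(q4,y) = {q3}.
Union: {q0,q1,q2,q3}.
After y: {q0,q1,q2,q3}.

{q0,q1,q2,q3}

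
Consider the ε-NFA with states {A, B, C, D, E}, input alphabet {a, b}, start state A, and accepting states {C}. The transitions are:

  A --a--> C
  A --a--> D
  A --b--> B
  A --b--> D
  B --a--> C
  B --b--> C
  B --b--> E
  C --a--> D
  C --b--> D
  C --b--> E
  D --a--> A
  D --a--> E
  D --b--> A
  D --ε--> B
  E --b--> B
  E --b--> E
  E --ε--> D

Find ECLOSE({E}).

{B, D, E}

Begin with {E}.
E →ε {D}; add D.
D →ε {B}; add B.
ε-closure = {B, D, E}.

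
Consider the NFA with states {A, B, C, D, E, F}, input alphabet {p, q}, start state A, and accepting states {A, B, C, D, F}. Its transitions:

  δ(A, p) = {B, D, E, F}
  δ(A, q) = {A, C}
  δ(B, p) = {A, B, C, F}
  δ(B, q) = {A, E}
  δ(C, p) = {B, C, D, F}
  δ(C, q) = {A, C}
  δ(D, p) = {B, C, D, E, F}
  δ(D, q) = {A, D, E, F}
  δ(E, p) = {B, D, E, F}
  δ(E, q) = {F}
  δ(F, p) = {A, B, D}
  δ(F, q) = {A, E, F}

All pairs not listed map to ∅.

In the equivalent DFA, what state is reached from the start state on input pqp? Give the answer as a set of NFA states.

Start: {A}.
δ(A,p) = {B, D, E, F}.
Union: {B, D, E, F}.
After p: {B, D, E, F}.
δ(B,q) = {A, E}; δ(D,q) = {A, D, E, F}; δ(E,q) = {F}; δ(F,q) = {A, E, F}.
Union: {A, D, E, F}.
After q: {A, D, E, F}.
δ(A,p) = {B, D, E, F}; δ(D,p) = {B, C, D, E, F}; δ(E,p) = {B, D, E, F}; δ(F,p) = {A, B, D}.
Union: {A, B, C, D, E, F}.
After p: {A, B, C, D, E, F}.

{A, B, C, D, E, F}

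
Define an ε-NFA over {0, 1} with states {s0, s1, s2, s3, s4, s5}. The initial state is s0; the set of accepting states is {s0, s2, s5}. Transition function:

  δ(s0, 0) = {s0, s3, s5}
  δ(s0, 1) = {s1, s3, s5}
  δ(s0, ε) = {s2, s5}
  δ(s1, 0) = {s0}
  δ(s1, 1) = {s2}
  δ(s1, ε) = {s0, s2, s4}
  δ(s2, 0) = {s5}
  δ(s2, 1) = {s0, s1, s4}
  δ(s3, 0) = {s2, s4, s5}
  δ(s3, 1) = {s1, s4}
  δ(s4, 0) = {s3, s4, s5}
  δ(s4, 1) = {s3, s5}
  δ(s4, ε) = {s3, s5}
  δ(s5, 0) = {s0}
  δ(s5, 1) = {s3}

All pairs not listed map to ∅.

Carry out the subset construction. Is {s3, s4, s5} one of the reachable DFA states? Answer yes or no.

Start state of the DFA: {s0, s2, s5} (ε-closure of the NFA start).
{s0, s2, s5} --0--> {s0, s2, s3, s5}  [new]
{s0, s2, s5} --1--> {s0, s1, s2, s3, s4, s5}  [new]
{s0, s2, s3, s5} --0--> {s0, s2, s3, s4, s5}  [new]
{s0, s2, s3, s5} --1--> {s0, s1, s2, s3, s4, s5}  [seen]
{s0, s1, s2, s3, s4, s5} --0--> {s0, s2, s3, s4, s5}  [seen]
{s0, s1, s2, s3, s4, s5} --1--> {s0, s1, s2, s3, s4, s5}  [seen]
{s0, s2, s3, s4, s5} --0--> {s0, s2, s3, s4, s5}  [seen]
{s0, s2, s3, s4, s5} --1--> {s0, s1, s2, s3, s4, s5}  [seen]
Reachable DFA states: {s0, s2, s5}, {s0, s2, s3, s5}, {s0, s1, s2, s3, s4, s5}, {s0, s2, s3, s4, s5}.
{s3, s4, s5} is not among them.

no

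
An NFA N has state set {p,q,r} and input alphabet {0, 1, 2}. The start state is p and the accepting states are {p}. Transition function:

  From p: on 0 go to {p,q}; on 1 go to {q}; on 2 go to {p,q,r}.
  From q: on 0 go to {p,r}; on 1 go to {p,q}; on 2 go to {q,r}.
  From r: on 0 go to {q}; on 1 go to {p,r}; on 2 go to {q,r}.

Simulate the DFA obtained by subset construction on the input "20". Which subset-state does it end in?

Start: {p}.
δ(p,2) = {p,q,r}.
Union: {p,q,r}.
After 2: {p,q,r}.
δ(p,0) = {p,q}; δ(q,0) = {p,r}; δ(r,0) = {q}.
Union: {p,q,r}.
After 0: {p,q,r}.

{p,q,r}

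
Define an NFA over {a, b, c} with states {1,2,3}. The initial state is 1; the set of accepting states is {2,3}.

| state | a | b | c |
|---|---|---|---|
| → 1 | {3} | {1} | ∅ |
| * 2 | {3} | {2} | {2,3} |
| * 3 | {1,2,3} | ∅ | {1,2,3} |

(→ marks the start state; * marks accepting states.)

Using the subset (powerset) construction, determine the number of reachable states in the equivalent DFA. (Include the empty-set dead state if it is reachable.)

Start state of the DFA: {1}.
{1} --a--> {3}  [new]
{1} --b--> {1}  [seen]
{1} --c--> ∅  [new]
{3} --a--> {1,2,3}  [new]
{3} --b--> ∅  [seen]
{3} --c--> {1,2,3}  [seen]
∅ --a--> ∅  [seen]
∅ --b--> ∅  [seen]
∅ --c--> ∅  [seen]
{1,2,3} --a--> {1,2,3}  [seen]
{1,2,3} --b--> {1,2}  [new]
{1,2,3} --c--> {1,2,3}  [seen]
{1,2} --a--> {3}  [seen]
{1,2} --b--> {1,2}  [seen]
{1,2} --c--> {2,3}  [new]
{2,3} --a--> {1,2,3}  [seen]
{2,3} --b--> {2}  [new]
{2,3} --c--> {1,2,3}  [seen]
{2} --a--> {3}  [seen]
{2} --b--> {2}  [seen]
{2} --c--> {2,3}  [seen]
Reachable DFA states: {1}, {3}, ∅, {1,2,3}, {1,2}, {2,3}, {2}.

7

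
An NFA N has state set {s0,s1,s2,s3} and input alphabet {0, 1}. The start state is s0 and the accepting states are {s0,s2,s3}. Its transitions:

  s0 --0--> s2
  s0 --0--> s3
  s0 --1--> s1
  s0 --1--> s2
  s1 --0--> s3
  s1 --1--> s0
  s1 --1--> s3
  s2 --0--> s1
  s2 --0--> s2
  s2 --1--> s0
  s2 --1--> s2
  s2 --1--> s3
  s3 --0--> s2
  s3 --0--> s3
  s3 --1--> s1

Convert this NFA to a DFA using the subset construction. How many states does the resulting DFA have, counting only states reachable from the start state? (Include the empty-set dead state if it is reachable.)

Start state of the DFA: {s0}.
{s0} --0--> {s2,s3}  [new]
{s0} --1--> {s1,s2}  [new]
{s2,s3} --0--> {s1,s2,s3}  [new]
{s2,s3} --1--> {s0,s1,s2,s3}  [new]
{s1,s2} --0--> {s1,s2,s3}  [seen]
{s1,s2} --1--> {s0,s2,s3}  [new]
{s1,s2,s3} --0--> {s1,s2,s3}  [seen]
{s1,s2,s3} --1--> {s0,s1,s2,s3}  [seen]
{s0,s1,s2,s3} --0--> {s1,s2,s3}  [seen]
{s0,s1,s2,s3} --1--> {s0,s1,s2,s3}  [seen]
{s0,s2,s3} --0--> {s1,s2,s3}  [seen]
{s0,s2,s3} --1--> {s0,s1,s2,s3}  [seen]
Reachable DFA states: {s0}, {s2,s3}, {s1,s2}, {s1,s2,s3}, {s0,s1,s2,s3}, {s0,s2,s3}.

6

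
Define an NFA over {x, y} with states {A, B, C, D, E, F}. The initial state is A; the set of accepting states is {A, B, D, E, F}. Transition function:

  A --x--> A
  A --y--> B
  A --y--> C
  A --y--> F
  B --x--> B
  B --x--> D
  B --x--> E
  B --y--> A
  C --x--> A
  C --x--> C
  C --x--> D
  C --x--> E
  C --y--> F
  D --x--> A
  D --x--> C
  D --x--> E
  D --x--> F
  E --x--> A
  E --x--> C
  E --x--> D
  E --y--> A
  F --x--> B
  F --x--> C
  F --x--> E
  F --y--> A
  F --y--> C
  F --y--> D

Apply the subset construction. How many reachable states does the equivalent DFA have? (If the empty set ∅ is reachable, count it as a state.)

7

Start state of the DFA: {A}.
{A} --x--> {A}  [seen]
{A} --y--> {B, C, F}  [new]
{B, C, F} --x--> {A, B, C, D, E}  [new]
{B, C, F} --y--> {A, C, D, F}  [new]
{A, B, C, D, E} --x--> {A, B, C, D, E, F}  [new]
{A, B, C, D, E} --y--> {A, B, C, F}  [new]
{A, C, D, F} --x--> {A, B, C, D, E, F}  [seen]
{A, C, D, F} --y--> {A, B, C, D, F}  [new]
{A, B, C, D, E, F} --x--> {A, B, C, D, E, F}  [seen]
{A, B, C, D, E, F} --y--> {A, B, C, D, F}  [seen]
{A, B, C, F} --x--> {A, B, C, D, E}  [seen]
{A, B, C, F} --y--> {A, B, C, D, F}  [seen]
{A, B, C, D, F} --x--> {A, B, C, D, E, F}  [seen]
{A, B, C, D, F} --y--> {A, B, C, D, F}  [seen]
Reachable DFA states: {A}, {B, C, F}, {A, B, C, D, E}, {A, C, D, F}, {A, B, C, D, E, F}, {A, B, C, F}, {A, B, C, D, F}.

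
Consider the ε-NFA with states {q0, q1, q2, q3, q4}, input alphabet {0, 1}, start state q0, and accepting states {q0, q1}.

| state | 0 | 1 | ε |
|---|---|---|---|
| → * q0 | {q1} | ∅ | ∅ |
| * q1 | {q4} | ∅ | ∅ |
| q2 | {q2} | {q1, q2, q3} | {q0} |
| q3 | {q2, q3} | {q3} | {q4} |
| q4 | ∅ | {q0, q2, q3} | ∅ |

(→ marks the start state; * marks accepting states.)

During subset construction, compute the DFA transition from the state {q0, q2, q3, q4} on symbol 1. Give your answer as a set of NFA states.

{q0, q1, q2, q3, q4}

δ(q0,1) = ∅; δ(q2,1) = {q1, q2, q3}; δ(q3,1) = {q3}; δ(q4,1) = {q0, q2, q3}.
Union: {q0, q1, q2, q3}.
ε-closure gives {q0, q1, q2, q3, q4}.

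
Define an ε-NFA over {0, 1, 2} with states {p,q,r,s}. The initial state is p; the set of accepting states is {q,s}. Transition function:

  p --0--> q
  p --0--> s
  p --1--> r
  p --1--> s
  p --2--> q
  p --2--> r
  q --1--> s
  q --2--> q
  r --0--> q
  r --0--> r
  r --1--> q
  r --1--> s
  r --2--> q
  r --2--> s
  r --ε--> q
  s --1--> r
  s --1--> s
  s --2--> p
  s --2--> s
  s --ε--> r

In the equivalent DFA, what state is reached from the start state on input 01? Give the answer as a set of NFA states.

{q,r,s}

Start: {p}.
δ(p,0) = {q,s}.
Union: {q,s}.
ε-closure gives {q,r,s}.
After 0: {q,r,s}.
δ(q,1) = {s}; δ(r,1) = {q,s}; δ(s,1) = {r,s}.
Union: {q,r,s}.
After 1: {q,r,s}.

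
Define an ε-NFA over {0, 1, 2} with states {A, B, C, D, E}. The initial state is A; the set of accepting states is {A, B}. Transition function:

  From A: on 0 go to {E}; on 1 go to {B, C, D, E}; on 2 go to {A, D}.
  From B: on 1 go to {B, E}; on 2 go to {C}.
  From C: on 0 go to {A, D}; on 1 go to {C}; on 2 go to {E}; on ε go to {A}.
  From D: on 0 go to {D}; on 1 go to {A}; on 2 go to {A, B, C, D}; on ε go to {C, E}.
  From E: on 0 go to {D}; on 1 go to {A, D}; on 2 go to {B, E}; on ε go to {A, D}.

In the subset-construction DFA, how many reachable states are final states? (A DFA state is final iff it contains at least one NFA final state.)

Start state of the DFA: {A} (ε-closure of the NFA start).
{A} --0--> {A, C, D, E}  [new]
{A} --1--> {A, B, C, D, E}  [new]
{A} --2--> {A, C, D, E}  [seen]
{A, C, D, E} --0--> {A, C, D, E}  [seen]
{A, C, D, E} --1--> {A, B, C, D, E}  [seen]
{A, C, D, E} --2--> {A, B, C, D, E}  [seen]
{A, B, C, D, E} --0--> {A, C, D, E}  [seen]
{A, B, C, D, E} --1--> {A, B, C, D, E}  [seen]
{A, B, C, D, E} --2--> {A, B, C, D, E}  [seen]
Reachable DFA states: {A}, {A, C, D, E}, {A, B, C, D, E}.
Accepting DFA states (contain an NFA accepting state): {A}, {A, C, D, E}, {A, B, C, D, E}.

3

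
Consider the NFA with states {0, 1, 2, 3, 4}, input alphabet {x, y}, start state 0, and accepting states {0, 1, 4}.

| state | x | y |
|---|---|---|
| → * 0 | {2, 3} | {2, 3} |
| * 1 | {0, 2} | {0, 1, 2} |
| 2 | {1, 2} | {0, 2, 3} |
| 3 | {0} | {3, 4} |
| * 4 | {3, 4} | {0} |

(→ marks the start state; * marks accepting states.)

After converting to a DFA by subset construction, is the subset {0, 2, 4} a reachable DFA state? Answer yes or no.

Start state of the DFA: {0}.
{0} --x--> {2, 3}  [new]
{0} --y--> {2, 3}  [seen]
{2, 3} --x--> {0, 1, 2}  [new]
{2, 3} --y--> {0, 2, 3, 4}  [new]
{0, 1, 2} --x--> {0, 1, 2, 3}  [new]
{0, 1, 2} --y--> {0, 1, 2, 3}  [seen]
{0, 2, 3, 4} --x--> {0, 1, 2, 3, 4}  [new]
{0, 2, 3, 4} --y--> {0, 2, 3, 4}  [seen]
{0, 1, 2, 3} --x--> {0, 1, 2, 3}  [seen]
{0, 1, 2, 3} --y--> {0, 1, 2, 3, 4}  [seen]
{0, 1, 2, 3, 4} --x--> {0, 1, 2, 3, 4}  [seen]
{0, 1, 2, 3, 4} --y--> {0, 1, 2, 3, 4}  [seen]
Reachable DFA states: {0}, {2, 3}, {0, 1, 2}, {0, 2, 3, 4}, {0, 1, 2, 3}, {0, 1, 2, 3, 4}.
{0, 2, 4} is not among them.

no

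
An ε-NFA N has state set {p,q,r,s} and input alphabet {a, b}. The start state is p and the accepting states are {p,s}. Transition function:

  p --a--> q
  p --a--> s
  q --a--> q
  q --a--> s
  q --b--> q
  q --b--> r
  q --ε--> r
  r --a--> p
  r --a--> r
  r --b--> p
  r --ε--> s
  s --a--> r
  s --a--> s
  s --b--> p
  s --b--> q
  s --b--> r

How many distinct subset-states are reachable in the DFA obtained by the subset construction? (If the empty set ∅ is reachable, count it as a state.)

4

Start state of the DFA: {p} (ε-closure of the NFA start).
{p} --a--> {q,r,s}  [new]
{p} --b--> ∅  [new]
{q,r,s} --a--> {p,q,r,s}  [new]
{q,r,s} --b--> {p,q,r,s}  [seen]
∅ --a--> ∅  [seen]
∅ --b--> ∅  [seen]
{p,q,r,s} --a--> {p,q,r,s}  [seen]
{p,q,r,s} --b--> {p,q,r,s}  [seen]
Reachable DFA states: {p}, {q,r,s}, ∅, {p,q,r,s}.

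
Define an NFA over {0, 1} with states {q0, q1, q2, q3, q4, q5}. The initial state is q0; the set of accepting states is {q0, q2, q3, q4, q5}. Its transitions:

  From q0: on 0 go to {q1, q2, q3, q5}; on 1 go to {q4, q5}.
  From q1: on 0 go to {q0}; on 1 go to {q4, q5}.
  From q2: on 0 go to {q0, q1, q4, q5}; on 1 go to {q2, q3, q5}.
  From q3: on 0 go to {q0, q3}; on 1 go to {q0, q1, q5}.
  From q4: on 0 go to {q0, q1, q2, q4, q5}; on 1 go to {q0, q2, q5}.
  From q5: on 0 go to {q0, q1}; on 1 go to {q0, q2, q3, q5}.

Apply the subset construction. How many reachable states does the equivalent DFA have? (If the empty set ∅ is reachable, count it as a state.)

8

Start state of the DFA: {q0}.
{q0} --0--> {q1, q2, q3, q5}  [new]
{q0} --1--> {q4, q5}  [new]
{q1, q2, q3, q5} --0--> {q0, q1, q3, q4, q5}  [new]
{q1, q2, q3, q5} --1--> {q0, q1, q2, q3, q4, q5}  [new]
{q4, q5} --0--> {q0, q1, q2, q4, q5}  [new]
{q4, q5} --1--> {q0, q2, q3, q5}  [new]
{q0, q1, q3, q4, q5} --0--> {q0, q1, q2, q3, q4, q5}  [seen]
{q0, q1, q3, q4, q5} --1--> {q0, q1, q2, q3, q4, q5}  [seen]
{q0, q1, q2, q3, q4, q5} --0--> {q0, q1, q2, q3, q4, q5}  [seen]
{q0, q1, q2, q3, q4, q5} --1--> {q0, q1, q2, q3, q4, q5}  [seen]
{q0, q1, q2, q4, q5} --0--> {q0, q1, q2, q3, q4, q5}  [seen]
{q0, q1, q2, q4, q5} --1--> {q0, q2, q3, q4, q5}  [new]
{q0, q2, q3, q5} --0--> {q0, q1, q2, q3, q4, q5}  [seen]
{q0, q2, q3, q5} --1--> {q0, q1, q2, q3, q4, q5}  [seen]
{q0, q2, q3, q4, q5} --0--> {q0, q1, q2, q3, q4, q5}  [seen]
{q0, q2, q3, q4, q5} --1--> {q0, q1, q2, q3, q4, q5}  [seen]
Reachable DFA states: {q0}, {q1, q2, q3, q5}, {q4, q5}, {q0, q1, q3, q4, q5}, {q0, q1, q2, q3, q4, q5}, {q0, q1, q2, q4, q5}, {q0, q2, q3, q5}, {q0, q2, q3, q4, q5}.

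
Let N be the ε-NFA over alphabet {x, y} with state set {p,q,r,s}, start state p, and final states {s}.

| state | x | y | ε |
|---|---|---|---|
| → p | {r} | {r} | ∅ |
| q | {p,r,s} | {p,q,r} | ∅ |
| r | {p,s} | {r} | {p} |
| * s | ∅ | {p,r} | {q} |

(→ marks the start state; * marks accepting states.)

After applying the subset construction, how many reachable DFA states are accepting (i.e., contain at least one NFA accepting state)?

Start state of the DFA: {p} (ε-closure of the NFA start).
{p} --x--> {p,r}  [new]
{p} --y--> {p,r}  [seen]
{p,r} --x--> {p,q,r,s}  [new]
{p,r} --y--> {p,r}  [seen]
{p,q,r,s} --x--> {p,q,r,s}  [seen]
{p,q,r,s} --y--> {p,q,r}  [new]
{p,q,r} --x--> {p,q,r,s}  [seen]
{p,q,r} --y--> {p,q,r}  [seen]
Reachable DFA states: {p}, {p,r}, {p,q,r,s}, {p,q,r}.
Accepting DFA states (contain an NFA accepting state): {p,q,r,s}.

1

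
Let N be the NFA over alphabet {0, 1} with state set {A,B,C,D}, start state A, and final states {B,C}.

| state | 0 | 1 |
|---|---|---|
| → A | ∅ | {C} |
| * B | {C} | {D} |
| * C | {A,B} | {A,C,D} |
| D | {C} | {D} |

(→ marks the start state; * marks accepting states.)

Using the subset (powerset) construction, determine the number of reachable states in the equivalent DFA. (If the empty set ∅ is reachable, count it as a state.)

Start state of the DFA: {A}.
{A} --0--> ∅  [new]
{A} --1--> {C}  [new]
∅ --0--> ∅  [seen]
∅ --1--> ∅  [seen]
{C} --0--> {A,B}  [new]
{C} --1--> {A,C,D}  [new]
{A,B} --0--> {C}  [seen]
{A,B} --1--> {C,D}  [new]
{A,C,D} --0--> {A,B,C}  [new]
{A,C,D} --1--> {A,C,D}  [seen]
{C,D} --0--> {A,B,C}  [seen]
{C,D} --1--> {A,C,D}  [seen]
{A,B,C} --0--> {A,B,C}  [seen]
{A,B,C} --1--> {A,C,D}  [seen]
Reachable DFA states: {A}, ∅, {C}, {A,B}, {A,C,D}, {C,D}, {A,B,C}.

7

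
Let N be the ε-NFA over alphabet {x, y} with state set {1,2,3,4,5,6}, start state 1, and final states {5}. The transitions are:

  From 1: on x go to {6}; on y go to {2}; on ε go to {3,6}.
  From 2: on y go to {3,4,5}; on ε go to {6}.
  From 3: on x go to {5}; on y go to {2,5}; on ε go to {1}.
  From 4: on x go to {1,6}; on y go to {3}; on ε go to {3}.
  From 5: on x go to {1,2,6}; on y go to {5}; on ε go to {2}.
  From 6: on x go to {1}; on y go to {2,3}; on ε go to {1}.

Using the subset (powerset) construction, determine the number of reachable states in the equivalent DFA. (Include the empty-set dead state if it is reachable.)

Start state of the DFA: {1,3,6} (ε-closure of the NFA start).
{1,3,6} --x--> {1,2,3,5,6}  [new]
{1,3,6} --y--> {1,2,3,5,6}  [seen]
{1,2,3,5,6} --x--> {1,2,3,5,6}  [seen]
{1,2,3,5,6} --y--> {1,2,3,4,5,6}  [new]
{1,2,3,4,5,6} --x--> {1,2,3,5,6}  [seen]
{1,2,3,4,5,6} --y--> {1,2,3,4,5,6}  [seen]
Reachable DFA states: {1,3,6}, {1,2,3,5,6}, {1,2,3,4,5,6}.

3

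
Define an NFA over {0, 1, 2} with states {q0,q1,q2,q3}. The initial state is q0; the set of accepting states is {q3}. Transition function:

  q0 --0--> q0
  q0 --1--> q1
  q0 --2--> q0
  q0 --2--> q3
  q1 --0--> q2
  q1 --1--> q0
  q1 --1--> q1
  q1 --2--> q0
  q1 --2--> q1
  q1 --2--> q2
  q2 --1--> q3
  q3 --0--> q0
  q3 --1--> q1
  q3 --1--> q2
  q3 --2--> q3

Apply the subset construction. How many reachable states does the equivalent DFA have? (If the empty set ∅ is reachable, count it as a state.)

Start state of the DFA: {q0}.
{q0} --0--> {q0}  [seen]
{q0} --1--> {q1}  [new]
{q0} --2--> {q0,q3}  [new]
{q1} --0--> {q2}  [new]
{q1} --1--> {q0,q1}  [new]
{q1} --2--> {q0,q1,q2}  [new]
{q0,q3} --0--> {q0}  [seen]
{q0,q3} --1--> {q1,q2}  [new]
{q0,q3} --2--> {q0,q3}  [seen]
{q2} --0--> ∅  [new]
{q2} --1--> {q3}  [new]
{q2} --2--> ∅  [seen]
{q0,q1} --0--> {q0,q2}  [new]
{q0,q1} --1--> {q0,q1}  [seen]
{q0,q1} --2--> {q0,q1,q2,q3}  [new]
{q0,q1,q2} --0--> {q0,q2}  [seen]
{q0,q1,q2} --1--> {q0,q1,q3}  [new]
{q0,q1,q2} --2--> {q0,q1,q2,q3}  [seen]
{q1,q2} --0--> {q2}  [seen]
{q1,q2} --1--> {q0,q1,q3}  [seen]
{q1,q2} --2--> {q0,q1,q2}  [seen]
∅ --0--> ∅  [seen]
∅ --1--> ∅  [seen]
∅ --2--> ∅  [seen]
{q3} --0--> {q0}  [seen]
{q3} --1--> {q1,q2}  [seen]
{q3} --2--> {q3}  [seen]
{q0,q2} --0--> {q0}  [seen]
{q0,q2} --1--> {q1,q3}  [new]
{q0,q2} --2--> {q0,q3}  [seen]
{q0,q1,q2,q3} --0--> {q0,q2}  [seen]
{q0,q1,q2,q3} --1--> {q0,q1,q2,q3}  [seen]
{q0,q1,q2,q3} --2--> {q0,q1,q2,q3}  [seen]
{q0,q1,q3} --0--> {q0,q2}  [seen]
{q0,q1,q3} --1--> {q0,q1,q2}  [seen]
{q0,q1,q3} --2--> {q0,q1,q2,q3}  [seen]
{q1,q3} --0--> {q0,q2}  [seen]
{q1,q3} --1--> {q0,q1,q2}  [seen]
{q1,q3} --2--> {q0,q1,q2,q3}  [seen]
Reachable DFA states: {q0}, {q1}, {q0,q3}, {q2}, {q0,q1}, {q0,q1,q2}, {q1,q2}, ∅, {q3}, {q0,q2}, {q0,q1,q2,q3}, {q0,q1,q3}, {q1,q3}.

13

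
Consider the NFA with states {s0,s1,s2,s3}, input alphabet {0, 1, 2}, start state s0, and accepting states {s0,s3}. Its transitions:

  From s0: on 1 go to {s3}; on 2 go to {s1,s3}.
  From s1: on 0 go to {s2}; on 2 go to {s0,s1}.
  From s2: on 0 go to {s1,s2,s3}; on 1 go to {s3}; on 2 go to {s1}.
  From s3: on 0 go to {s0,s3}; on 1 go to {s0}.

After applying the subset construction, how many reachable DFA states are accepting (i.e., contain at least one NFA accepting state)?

9

Start state of the DFA: {s0}.
{s0} --0--> ∅  [new]
{s0} --1--> {s3}  [new]
{s0} --2--> {s1,s3}  [new]
∅ --0--> ∅  [seen]
∅ --1--> ∅  [seen]
∅ --2--> ∅  [seen]
{s3} --0--> {s0,s3}  [new]
{s3} --1--> {s0}  [seen]
{s3} --2--> ∅  [seen]
{s1,s3} --0--> {s0,s2,s3}  [new]
{s1,s3} --1--> {s0}  [seen]
{s1,s3} --2--> {s0,s1}  [new]
{s0,s3} --0--> {s0,s3}  [seen]
{s0,s3} --1--> {s0,s3}  [seen]
{s0,s3} --2--> {s1,s3}  [seen]
{s0,s2,s3} --0--> {s0,s1,s2,s3}  [new]
{s0,s2,s3} --1--> {s0,s3}  [seen]
{s0,s2,s3} --2--> {s1,s3}  [seen]
{s0,s1} --0--> {s2}  [new]
{s0,s1} --1--> {s3}  [seen]
{s0,s1} --2--> {s0,s1,s3}  [new]
{s0,s1,s2,s3} --0--> {s0,s1,s2,s3}  [seen]
{s0,s1,s2,s3} --1--> {s0,s3}  [seen]
{s0,s1,s2,s3} --2--> {s0,s1,s3}  [seen]
{s2} --0--> {s1,s2,s3}  [new]
{s2} --1--> {s3}  [seen]
{s2} --2--> {s1}  [new]
{s0,s1,s3} --0--> {s0,s2,s3}  [seen]
{s0,s1,s3} --1--> {s0,s3}  [seen]
{s0,s1,s3} --2--> {s0,s1,s3}  [seen]
{s1,s2,s3} --0--> {s0,s1,s2,s3}  [seen]
{s1,s2,s3} --1--> {s0,s3}  [seen]
{s1,s2,s3} --2--> {s0,s1}  [seen]
{s1} --0--> {s2}  [seen]
{s1} --1--> ∅  [seen]
{s1} --2--> {s0,s1}  [seen]
Reachable DFA states: {s0}, ∅, {s3}, {s1,s3}, {s0,s3}, {s0,s2,s3}, {s0,s1}, {s0,s1,s2,s3}, {s2}, {s0,s1,s3}, {s1,s2,s3}, {s1}.
Accepting DFA states (contain an NFA accepting state): {s0}, {s3}, {s1,s3}, {s0,s3}, {s0,s2,s3}, {s0,s1}, {s0,s1,s2,s3}, {s0,s1,s3}, {s1,s2,s3}.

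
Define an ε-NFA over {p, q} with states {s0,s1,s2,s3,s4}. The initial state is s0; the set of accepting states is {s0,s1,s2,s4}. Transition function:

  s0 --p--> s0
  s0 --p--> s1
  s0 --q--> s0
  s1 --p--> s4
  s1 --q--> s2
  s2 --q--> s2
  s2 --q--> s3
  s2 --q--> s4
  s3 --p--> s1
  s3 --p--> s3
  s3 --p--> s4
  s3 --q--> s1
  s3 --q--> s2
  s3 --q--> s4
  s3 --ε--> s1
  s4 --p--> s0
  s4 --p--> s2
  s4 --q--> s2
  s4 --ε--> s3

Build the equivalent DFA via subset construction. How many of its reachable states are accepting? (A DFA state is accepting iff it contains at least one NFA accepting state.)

5

Start state of the DFA: {s0} (ε-closure of the NFA start).
{s0} --p--> {s0,s1}  [new]
{s0} --q--> {s0}  [seen]
{s0,s1} --p--> {s0,s1,s3,s4}  [new]
{s0,s1} --q--> {s0,s2}  [new]
{s0,s1,s3,s4} --p--> {s0,s1,s2,s3,s4}  [new]
{s0,s1,s3,s4} --q--> {s0,s1,s2,s3,s4}  [seen]
{s0,s2} --p--> {s0,s1}  [seen]
{s0,s2} --q--> {s0,s1,s2,s3,s4}  [seen]
{s0,s1,s2,s3,s4} --p--> {s0,s1,s2,s3,s4}  [seen]
{s0,s1,s2,s3,s4} --q--> {s0,s1,s2,s3,s4}  [seen]
Reachable DFA states: {s0}, {s0,s1}, {s0,s1,s3,s4}, {s0,s2}, {s0,s1,s2,s3,s4}.
Accepting DFA states (contain an NFA accepting state): {s0}, {s0,s1}, {s0,s1,s3,s4}, {s0,s2}, {s0,s1,s2,s3,s4}.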